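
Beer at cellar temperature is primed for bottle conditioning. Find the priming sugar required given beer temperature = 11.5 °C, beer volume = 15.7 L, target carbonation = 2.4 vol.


residual = 14.695·(0.01821 + 0.09011·e^(−0.04·T));  sugar = (target − residual)·4.0·V
residual = 14.695·(0.01821 + 0.09011·e^(−0.04·11.5)) = 1.1035
sugar = (2.4 − 1.1035)·4.0·15.7

81.4189 g


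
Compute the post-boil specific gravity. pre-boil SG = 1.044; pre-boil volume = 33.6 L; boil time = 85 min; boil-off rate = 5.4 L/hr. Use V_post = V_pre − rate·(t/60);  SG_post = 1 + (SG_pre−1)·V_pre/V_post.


V_post = 33.6 − 5.4·(85/60) = 25.9500
SG_post = 1 + (1.044 − 1)·33.6/25.9500

1.0570


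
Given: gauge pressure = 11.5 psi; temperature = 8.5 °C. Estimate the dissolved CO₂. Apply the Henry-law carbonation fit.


vols = (P + 14.695)·(0.01821 + 0.09011·e^(−0.04·T))
vols = (11.5 + 14.695)·(0.01821 + 0.09011·e^(−0.04·8.5))

2.1571 volumes


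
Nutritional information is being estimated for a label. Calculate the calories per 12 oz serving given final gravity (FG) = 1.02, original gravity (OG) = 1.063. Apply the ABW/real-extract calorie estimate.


ABW = (OG−FG)·131.25·0.79/FG;  °P = 259 − 259/SG (for OG→OE and FG→AE);  RE = 0.1808·OE + 0.8192·AE;  Cal = (6.9·ABW + 4·(RE−0.1))·FG·3.55
ABW = (1.063 − 1.02)·131.25·0.79/1.02 = 4.3711
OE = 259 − 259/1.063 = 15.3500 °P
AE = 259 − 259/1.02 = 5.0784 °P
RE = 0.1808·15.3500 + 0.8192·5.0784 = 6.9355 °P
Cal = (6.9·4.3711 + 4·(6.9355−0.1))·1.02·3.55

208.2182 kcal


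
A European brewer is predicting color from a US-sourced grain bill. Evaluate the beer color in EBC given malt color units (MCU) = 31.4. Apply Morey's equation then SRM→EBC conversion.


SRM = 1.4922·MCU^0.6859;  EBC = SRM·1.97
SRM = 1.4922·31.4^0.6859 = 15.8698
EBC = 15.8698·1.97

31.2635 EBC


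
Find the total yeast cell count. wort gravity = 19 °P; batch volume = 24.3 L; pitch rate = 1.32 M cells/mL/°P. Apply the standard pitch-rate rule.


cells (billions) = rate · V_L · °P
cells = 1.32 · 24.3 · 19

609.4440 billion cells


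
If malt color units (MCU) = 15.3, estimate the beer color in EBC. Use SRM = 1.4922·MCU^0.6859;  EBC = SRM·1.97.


SRM = 1.4922·15.3^0.6859 = 9.6919
EBC = 9.6919·1.97

19.0930 EBC


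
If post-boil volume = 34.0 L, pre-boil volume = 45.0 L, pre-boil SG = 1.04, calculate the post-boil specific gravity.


SG_post = 1 + (SG_pre − 1)·V_pre/V_post
pts_pre = (1.04 − 1)·1000 = 40.0000
pts_post = 40.0000·45.0/34.0 = 52.9412
SG_post = 1 + 52.9412/1000

1.0529


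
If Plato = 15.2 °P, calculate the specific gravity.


SG = 259/(259 − P)
SG = 259/(259 − 15.2)

1.0623


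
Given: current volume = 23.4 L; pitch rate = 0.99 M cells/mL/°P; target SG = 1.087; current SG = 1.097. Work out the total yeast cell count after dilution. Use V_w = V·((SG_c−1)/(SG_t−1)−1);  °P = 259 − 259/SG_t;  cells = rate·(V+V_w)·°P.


V_w = 23.4·((1.097−1)/(1.087−1)−1) = 2.6897
V_final = 23.4 + 2.6897 = 26.0897
°P = 259 − 259/1.087 = 20.7295
cells = 0.99·26.0897·20.7295

535.4180 billion cells


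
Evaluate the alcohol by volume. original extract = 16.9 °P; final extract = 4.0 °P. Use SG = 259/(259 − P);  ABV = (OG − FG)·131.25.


OG = 259/(259 − 16.9) = 1.0698
FG = 259/(259 − 4.0) = 1.0157
ABV = (1.0698 − 1.0157)·131.25

7.1032 % ABV


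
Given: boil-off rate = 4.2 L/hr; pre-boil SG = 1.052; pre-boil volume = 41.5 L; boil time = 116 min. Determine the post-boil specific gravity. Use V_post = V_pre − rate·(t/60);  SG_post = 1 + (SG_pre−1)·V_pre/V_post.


V_post = 41.5 − 4.2·(116/60) = 33.3800
SG_post = 1 + (1.052 − 1)·41.5/33.3800

1.0646


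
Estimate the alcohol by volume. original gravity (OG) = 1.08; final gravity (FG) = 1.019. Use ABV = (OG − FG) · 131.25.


ABV = (1.08 − 1.019) · 131.25

8.0063 % ABV


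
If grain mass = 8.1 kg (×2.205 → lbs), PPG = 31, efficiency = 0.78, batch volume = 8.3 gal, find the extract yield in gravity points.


points = lbs × PPG × eff / vol
lbs = 8.1 × 2.205 = 17.8605
points = 17.8605 × 31 × 0.78 / 8.3

52.0322 points


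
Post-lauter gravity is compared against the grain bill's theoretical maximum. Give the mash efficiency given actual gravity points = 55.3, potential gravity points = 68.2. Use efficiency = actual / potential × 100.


efficiency = 55.3 / 68.2 × 100

81.0850 %


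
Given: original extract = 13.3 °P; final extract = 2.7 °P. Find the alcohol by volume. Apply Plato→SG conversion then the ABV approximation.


SG = 259/(259 − P);  ABV = (OG − FG)·131.25
OG = 259/(259 − 13.3) = 1.0541
FG = 259/(259 − 2.7) = 1.0105
ABV = (1.0541 − 1.0105)·131.25

5.7220 % ABV


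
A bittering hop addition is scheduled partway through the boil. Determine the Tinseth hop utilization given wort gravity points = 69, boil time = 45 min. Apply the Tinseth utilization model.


U = 1.65·0.000125^(GP/1000) · (1 − e^(−0.04·t))/4.15
bigness = 1.65·0.000125^(69/1000) = 0.8875
boil_factor = (1 − e^(−0.04·45))/4.15 = 0.2011
U = 0.8875 · 0.2011

0.1785


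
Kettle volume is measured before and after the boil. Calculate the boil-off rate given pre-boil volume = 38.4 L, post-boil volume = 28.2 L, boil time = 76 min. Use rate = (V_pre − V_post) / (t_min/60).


rate = (38.4 − 28.2) / (76/60)

8.0526 L/hr


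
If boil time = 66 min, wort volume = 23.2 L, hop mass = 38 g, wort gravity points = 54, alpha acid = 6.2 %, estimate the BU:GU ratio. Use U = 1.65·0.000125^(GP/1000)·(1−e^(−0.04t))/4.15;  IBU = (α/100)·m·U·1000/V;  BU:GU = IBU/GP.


U = 1.65·0.000125^(54/1000)·(1−e^(−0.04·66))/4.15 = 0.2273
IBU = (6.2/100)·38·0.2273·1000/23.2 = 23.0783
BU:GU = 23.0783/54

0.4274


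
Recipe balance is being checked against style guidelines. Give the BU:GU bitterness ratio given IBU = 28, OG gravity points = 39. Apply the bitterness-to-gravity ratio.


BU:GU = IBU / OG_points
BU:GU = 28 / 39

0.7179


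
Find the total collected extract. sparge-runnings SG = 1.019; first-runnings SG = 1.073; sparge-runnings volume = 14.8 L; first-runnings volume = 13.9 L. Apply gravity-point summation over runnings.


total = Σ (SG_i − 1)·1000·V_i
first = (1.073 − 1)·1000·13.9 = 1014.7000
sparge = (1.019 − 1)·1000·14.8 = 281.2000
total = 1014.7000 + 281.2000

1295.9000 gravity·L


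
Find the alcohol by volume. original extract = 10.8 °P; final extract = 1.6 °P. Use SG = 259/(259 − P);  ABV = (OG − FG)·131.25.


OG = 259/(259 − 10.8) = 1.0435
FG = 259/(259 − 1.6) = 1.0062
ABV = (1.0435 − 1.0062)·131.25

4.8953 % ABV


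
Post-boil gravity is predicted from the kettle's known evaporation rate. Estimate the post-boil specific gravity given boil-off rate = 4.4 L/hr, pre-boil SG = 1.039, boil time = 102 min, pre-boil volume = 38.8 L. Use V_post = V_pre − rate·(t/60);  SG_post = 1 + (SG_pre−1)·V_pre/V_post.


V_post = 38.8 − 4.4·(102/60) = 31.3200
SG_post = 1 + (1.039 − 1)·38.8/31.3200

1.0483


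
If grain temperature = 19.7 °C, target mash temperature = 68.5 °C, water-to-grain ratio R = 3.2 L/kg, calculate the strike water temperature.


T_strike = (0.41/R)·(T_mash − T_grain) + T_mash
T_strike = (0.41/3.2)·(68.5 − 19.7) + 68.5

74.7525 °C


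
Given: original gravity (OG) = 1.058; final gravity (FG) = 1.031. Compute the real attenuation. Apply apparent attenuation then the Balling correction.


AA = (OG−FG)/(OG−1)·100;  RA = AA·0.8192
AA = (1.058 − 1.031)/(1.058 − 1)·100 = 46.5517
RA = 46.5517·0.8192

38.1352 %


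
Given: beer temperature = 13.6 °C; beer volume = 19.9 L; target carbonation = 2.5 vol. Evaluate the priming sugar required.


residual = 14.695·(0.01821 + 0.09011·e^(−0.04·T));  sugar = (target − residual)·4.0·V
residual = 14.695·(0.01821 + 0.09011·e^(−0.04·13.6)) = 1.0362
sugar = (2.5 − 1.0362)·4.0·19.9

116.5208 g


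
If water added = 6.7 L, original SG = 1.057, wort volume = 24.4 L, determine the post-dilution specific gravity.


SG_new = 1 + (SG_old − 1)·V_old/(V_old + V_water)
pts = (1.057 − 1)·1000·24.4/(24.4 + 6.7) = 44.7203
SG_new = 1 + 44.7203/1000

1.0447


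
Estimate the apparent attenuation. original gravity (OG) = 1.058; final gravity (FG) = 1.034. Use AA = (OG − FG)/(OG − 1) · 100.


AA = (1.058 − 1.034)/(1.058 − 1) · 100

41.3793 %


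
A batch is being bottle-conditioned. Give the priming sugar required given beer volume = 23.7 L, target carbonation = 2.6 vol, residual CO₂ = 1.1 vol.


sugar = (target − residual)·4.0·V
sugar = (2.6 − 1.1)·4.0·23.7

142.2000 g


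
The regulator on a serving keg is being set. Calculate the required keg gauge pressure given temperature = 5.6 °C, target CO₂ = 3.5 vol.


psi = vols/(0.01821 + 0.09011·e^(−0.04·T)) − 14.695
psi = 3.5/(0.01821 + 0.09011·e^(−0.04·5.6)) − 14.695

24.0921 psi


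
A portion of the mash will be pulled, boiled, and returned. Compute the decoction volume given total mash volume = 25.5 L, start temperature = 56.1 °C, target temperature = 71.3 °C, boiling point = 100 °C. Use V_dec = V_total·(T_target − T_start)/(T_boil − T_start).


V_dec = 25.5·(71.3 − 56.1)/(100 − 56.1)

8.8292 L


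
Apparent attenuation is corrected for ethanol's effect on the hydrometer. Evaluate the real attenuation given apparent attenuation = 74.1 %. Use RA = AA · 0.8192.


RA = 74.1 · 0.8192

60.7027 %


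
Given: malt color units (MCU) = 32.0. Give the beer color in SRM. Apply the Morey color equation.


SRM = 1.4922 · MCU^0.6859
SRM = 1.4922 · 32.0^0.6859

16.0772 SRM


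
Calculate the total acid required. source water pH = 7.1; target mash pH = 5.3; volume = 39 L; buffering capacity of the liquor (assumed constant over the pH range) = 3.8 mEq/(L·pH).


acid = buffering capacity · (pH_source − pH_target) · V
acid = 3.8 · (7.1 − 5.3) · 39

266.7600 mEq


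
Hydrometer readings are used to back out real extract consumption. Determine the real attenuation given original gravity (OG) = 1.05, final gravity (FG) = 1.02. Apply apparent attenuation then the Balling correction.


AA = (OG−FG)/(OG−1)·100;  RA = AA·0.8192
AA = (1.05 − 1.02)/(1.05 − 1)·100 = 60.0000
RA = 60.0000·0.8192

49.1520 %


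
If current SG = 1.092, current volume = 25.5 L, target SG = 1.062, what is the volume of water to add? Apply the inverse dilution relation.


V_water = V·((SG_curr − 1)/(SG_target − 1) − 1)
V_water = 25.5·((1.092 − 1)/(1.062 − 1) − 1)

12.3387 L


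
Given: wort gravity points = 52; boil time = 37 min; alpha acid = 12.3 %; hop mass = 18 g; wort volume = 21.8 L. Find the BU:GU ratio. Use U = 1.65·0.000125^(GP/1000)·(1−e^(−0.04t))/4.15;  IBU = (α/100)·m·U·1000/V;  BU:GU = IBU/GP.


U = 1.65·0.000125^(52/1000)·(1−e^(−0.04·37))/4.15 = 0.1924
IBU = (12.3/100)·18·0.1924·1000/21.8 = 19.5442
BU:GU = 19.5442/52

0.3758


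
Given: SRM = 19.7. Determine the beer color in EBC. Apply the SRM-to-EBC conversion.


EBC = SRM · 1.97
EBC = 19.7 · 1.97

38.8090 EBC


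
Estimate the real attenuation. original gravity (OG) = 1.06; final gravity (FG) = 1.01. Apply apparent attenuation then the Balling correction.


AA = (OG−FG)/(OG−1)·100;  RA = AA·0.8192
AA = (1.06 − 1.01)/(1.06 − 1)·100 = 83.3333
RA = 83.3333·0.8192

68.2667 %


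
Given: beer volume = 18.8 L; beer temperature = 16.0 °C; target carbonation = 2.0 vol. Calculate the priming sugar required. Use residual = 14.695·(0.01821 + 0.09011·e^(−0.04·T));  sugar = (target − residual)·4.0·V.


residual = 14.695·(0.01821 + 0.09011·e^(−0.04·16.0)) = 0.9658
sugar = (2.0 − 0.9658)·4.0·18.8

77.7704 g


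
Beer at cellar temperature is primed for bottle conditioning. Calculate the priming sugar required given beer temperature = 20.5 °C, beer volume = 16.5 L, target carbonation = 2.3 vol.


residual = 14.695·(0.01821 + 0.09011·e^(−0.04·T));  sugar = (target − residual)·4.0·V
residual = 14.695·(0.01821 + 0.09011·e^(−0.04·20.5)) = 0.8508
sugar = (2.3 − 0.8508)·4.0·16.5

95.6471 g


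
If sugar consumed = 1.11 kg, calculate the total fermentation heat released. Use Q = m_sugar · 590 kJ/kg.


Q = 1.11 · 590

654.9000 kJ


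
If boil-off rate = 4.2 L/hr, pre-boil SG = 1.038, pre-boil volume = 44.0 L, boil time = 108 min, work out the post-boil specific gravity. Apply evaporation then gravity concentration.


V_post = V_pre − rate·(t/60);  SG_post = 1 + (SG_pre−1)·V_pre/V_post
V_post = 44.0 − 4.2·(108/60) = 36.4400
SG_post = 1 + (1.038 − 1)·44.0/36.4400

1.0459


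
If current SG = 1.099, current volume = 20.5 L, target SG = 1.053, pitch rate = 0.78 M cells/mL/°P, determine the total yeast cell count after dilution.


V_w = V·((SG_c−1)/(SG_t−1)−1);  °P = 259 − 259/SG_t;  cells = rate·(V+V_w)·°P
V_w = 20.5·((1.099−1)/(1.053−1)−1) = 17.7925
V_final = 20.5 + 17.7925 = 38.2925
°P = 259 − 259/1.053 = 13.0361
cells = 0.78·38.2925·13.0361

389.3633 billion cells


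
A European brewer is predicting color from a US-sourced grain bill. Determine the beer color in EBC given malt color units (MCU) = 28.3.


SRM = 1.4922·MCU^0.6859;  EBC = SRM·1.97
SRM = 1.4922·28.3^0.6859 = 14.7777
EBC = 14.7777·1.97

29.1121 EBC


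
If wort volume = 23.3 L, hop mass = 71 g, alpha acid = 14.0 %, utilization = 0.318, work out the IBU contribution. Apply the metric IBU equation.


IBU = (α/100)·mass·U·1000 / V
IBU = (14.0/100)·71·0.318·1000 / 23.3

135.6618 IBU


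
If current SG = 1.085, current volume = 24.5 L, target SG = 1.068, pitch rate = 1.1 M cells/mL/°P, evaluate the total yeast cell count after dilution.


V_w = V·((SG_c−1)/(SG_t−1)−1);  °P = 259 − 259/SG_t;  cells = rate·(V+V_w)·°P
V_w = 24.5·((1.085−1)/(1.068−1)−1) = 6.1250
V_final = 24.5 + 6.1250 = 30.6250
°P = 259 − 259/1.068 = 16.4906
cells = 1.1·30.6250·16.4906

555.5283 billion cells


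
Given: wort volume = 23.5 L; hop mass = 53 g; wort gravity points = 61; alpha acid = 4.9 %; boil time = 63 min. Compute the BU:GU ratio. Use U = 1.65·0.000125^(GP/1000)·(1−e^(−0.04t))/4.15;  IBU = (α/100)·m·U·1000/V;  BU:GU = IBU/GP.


U = 1.65·0.000125^(61/1000)·(1−e^(−0.04·63))/4.15 = 0.2113
IBU = (4.9/100)·53·0.2113·1000/23.5 = 23.3519
BU:GU = 23.3519/61

0.3828


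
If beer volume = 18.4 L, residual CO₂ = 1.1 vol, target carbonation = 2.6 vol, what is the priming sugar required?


sugar = (target − residual)·4.0·V
sugar = (2.6 − 1.1)·4.0·18.4

110.4000 g


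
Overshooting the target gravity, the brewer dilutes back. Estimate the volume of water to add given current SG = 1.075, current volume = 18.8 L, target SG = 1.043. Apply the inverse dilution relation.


V_water = V·((SG_curr − 1)/(SG_target − 1) − 1)
V_water = 18.8·((1.075 − 1)/(1.043 − 1) − 1)

13.9907 L


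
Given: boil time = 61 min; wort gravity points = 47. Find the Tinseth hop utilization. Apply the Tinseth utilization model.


U = 1.65·0.000125^(GP/1000) · (1 − e^(−0.04·t))/4.15
bigness = 1.65·0.000125^(47/1000) = 1.0815
boil_factor = (1 − e^(−0.04·61))/4.15 = 0.2200
U = 1.0815 · 0.2200

0.2379


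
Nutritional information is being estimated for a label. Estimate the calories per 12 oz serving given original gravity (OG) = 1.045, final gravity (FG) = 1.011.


ABW = (OG−FG)·131.25·0.79/FG;  °P = 259 − 259/SG (for OG→OE and FG→AE);  RE = 0.1808·OE + 0.8192·AE;  Cal = (6.9·ABW + 4·(RE−0.1))·FG·3.55
ABW = (1.045 − 1.011)·131.25·0.79/1.011 = 3.4870
OE = 259 − 259/1.045 = 11.1531 °P
AE = 259 − 259/1.011 = 2.8180 °P
RE = 0.1808·11.1531 + 0.8192·2.8180 = 4.3250 °P
Cal = (6.9·3.4870 + 4·(4.3250−0.1))·1.011·3.55

147.0089 kcal


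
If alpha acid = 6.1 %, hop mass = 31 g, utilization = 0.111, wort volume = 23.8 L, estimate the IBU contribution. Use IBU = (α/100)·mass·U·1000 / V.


IBU = (6.1/100)·31·0.111·1000 / 23.8

8.8194 IBU


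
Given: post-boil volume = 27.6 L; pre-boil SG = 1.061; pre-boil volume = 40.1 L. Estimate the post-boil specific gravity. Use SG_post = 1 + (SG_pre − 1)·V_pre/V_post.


pts_pre = (1.061 − 1)·1000 = 61.0000
pts_post = 61.0000·40.1/27.6 = 88.6268
SG_post = 1 + 88.6268/1000

1.0886


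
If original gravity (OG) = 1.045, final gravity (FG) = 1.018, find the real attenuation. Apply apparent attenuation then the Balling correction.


AA = (OG−FG)/(OG−1)·100;  RA = AA·0.8192
AA = (1.045 − 1.018)/(1.045 − 1)·100 = 60.0000
RA = 60.0000·0.8192

49.1520 %


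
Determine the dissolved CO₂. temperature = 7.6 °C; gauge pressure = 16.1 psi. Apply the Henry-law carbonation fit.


vols = (P + 14.695)·(0.01821 + 0.09011·e^(−0.04·T))
vols = (16.1 + 14.695)·(0.01821 + 0.09011·e^(−0.04·7.6))

2.6083 volumes


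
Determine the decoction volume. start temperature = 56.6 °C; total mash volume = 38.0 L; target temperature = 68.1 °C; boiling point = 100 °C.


V_dec = V_total·(T_target − T_start)/(T_boil − T_start)
V_dec = 38.0·(68.1 − 56.6)/(100 − 56.6)

10.0691 L


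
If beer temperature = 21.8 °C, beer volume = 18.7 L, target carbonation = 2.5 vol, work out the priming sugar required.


residual = 14.695·(0.01821 + 0.09011·e^(−0.04·T));  sugar = (target − residual)·4.0·V
residual = 14.695·(0.01821 + 0.09011·e^(−0.04·21.8)) = 0.8212
sugar = (2.5 − 0.8212)·4.0·18.7

125.5706 g


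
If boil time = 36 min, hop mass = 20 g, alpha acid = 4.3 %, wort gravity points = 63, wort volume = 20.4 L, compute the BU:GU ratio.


U = 1.65·0.000125^(GP/1000)·(1−e^(−0.04t))/4.15;  IBU = (α/100)·m·U·1000/V;  BU:GU = IBU/GP
U = 1.65·0.000125^(63/1000)·(1−e^(−0.04·36))/4.15 = 0.1722
IBU = (4.3/100)·20·0.1722·1000/20.4 = 7.2606
BU:GU = 7.2606/63

0.1152


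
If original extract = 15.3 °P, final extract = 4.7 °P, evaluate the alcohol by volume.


SG = 259/(259 − P);  ABV = (OG − FG)·131.25
OG = 259/(259 − 15.3) = 1.0628
FG = 259/(259 − 4.7) = 1.0185
ABV = (1.0628 − 1.0185)·131.25

5.8144 % ABV


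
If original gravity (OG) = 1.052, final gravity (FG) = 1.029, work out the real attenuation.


AA = (OG−FG)/(OG−1)·100;  RA = AA·0.8192
AA = (1.052 − 1.029)/(1.052 − 1)·100 = 44.2308
RA = 44.2308·0.8192

36.2338 %


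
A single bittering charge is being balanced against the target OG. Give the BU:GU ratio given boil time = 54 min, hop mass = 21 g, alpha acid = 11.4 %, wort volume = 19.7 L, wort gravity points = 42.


U = 1.65·0.000125^(GP/1000)·(1−e^(−0.04t))/4.15;  IBU = (α/100)·m·U·1000/V;  BU:GU = IBU/GP
U = 1.65·0.000125^(42/1000)·(1−e^(−0.04·54))/4.15 = 0.2412
IBU = (11.4/100)·21·0.2412·1000/19.7 = 29.3054
BU:GU = 29.3054/42

0.6977


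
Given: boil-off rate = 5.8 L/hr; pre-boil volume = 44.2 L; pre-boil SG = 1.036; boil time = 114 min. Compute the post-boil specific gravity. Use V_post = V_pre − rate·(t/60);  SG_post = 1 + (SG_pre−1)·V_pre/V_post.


V_post = 44.2 − 5.8·(114/60) = 33.1800
SG_post = 1 + (1.036 − 1)·44.2/33.1800

1.0480


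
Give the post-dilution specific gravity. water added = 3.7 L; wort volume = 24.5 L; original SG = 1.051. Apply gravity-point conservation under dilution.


SG_new = 1 + (SG_old − 1)·V_old/(V_old + V_water)
pts = (1.051 − 1)·1000·24.5/(24.5 + 3.7) = 44.3085
SG_new = 1 + 44.3085/1000

1.0443


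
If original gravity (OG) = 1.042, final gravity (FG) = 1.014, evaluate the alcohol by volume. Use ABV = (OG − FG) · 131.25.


ABV = (1.042 − 1.014) · 131.25

3.6750 % ABV


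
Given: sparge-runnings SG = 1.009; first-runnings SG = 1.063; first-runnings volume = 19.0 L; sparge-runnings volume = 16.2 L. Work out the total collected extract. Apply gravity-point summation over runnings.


total = Σ (SG_i − 1)·1000·V_i
first = (1.063 − 1)·1000·19.0 = 1197.0000
sparge = (1.009 − 1)·1000·16.2 = 145.8000
total = 1197.0000 + 145.8000

1342.8000 gravity·L


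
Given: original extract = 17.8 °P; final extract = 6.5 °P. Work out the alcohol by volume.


SG = 259/(259 − P);  ABV = (OG − FG)·131.25
OG = 259/(259 − 17.8) = 1.0738
FG = 259/(259 − 6.5) = 1.0257
ABV = (1.0738 − 1.0257)·131.25

6.3072 % ABV


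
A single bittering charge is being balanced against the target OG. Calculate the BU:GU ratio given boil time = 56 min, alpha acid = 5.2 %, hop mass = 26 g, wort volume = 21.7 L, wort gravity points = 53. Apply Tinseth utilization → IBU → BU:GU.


U = 1.65·0.000125^(GP/1000)·(1−e^(−0.04t))/4.15;  IBU = (α/100)·m·U·1000/V;  BU:GU = IBU/GP
U = 1.65·0.000125^(53/1000)·(1−e^(−0.04·56))/4.15 = 0.2206
IBU = (5.2/100)·26·0.2206·1000/21.7 = 13.7469
BU:GU = 13.7469/53

0.2594


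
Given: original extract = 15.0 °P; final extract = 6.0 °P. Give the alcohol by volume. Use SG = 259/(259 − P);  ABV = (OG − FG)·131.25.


OG = 259/(259 − 15.0) = 1.0615
FG = 259/(259 − 6.0) = 1.0237
ABV = (1.0615 − 1.0237)·131.25

4.9560 % ABV


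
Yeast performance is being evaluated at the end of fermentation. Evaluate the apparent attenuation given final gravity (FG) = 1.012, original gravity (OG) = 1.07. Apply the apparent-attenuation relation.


AA = (OG − FG)/(OG − 1) · 100
AA = (1.07 − 1.012)/(1.07 − 1) · 100

82.8571 %


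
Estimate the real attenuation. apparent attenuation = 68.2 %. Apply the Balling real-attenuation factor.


RA = AA · 0.8192
RA = 68.2 · 0.8192

55.8694 %


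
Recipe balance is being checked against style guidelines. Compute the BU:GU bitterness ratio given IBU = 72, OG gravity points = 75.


BU:GU = IBU / OG_points
BU:GU = 72 / 75

0.9600


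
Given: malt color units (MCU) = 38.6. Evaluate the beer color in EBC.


SRM = 1.4922·MCU^0.6859;  EBC = SRM·1.97
SRM = 1.4922·38.6^0.6859 = 18.2838
EBC = 18.2838·1.97

36.0192 EBC


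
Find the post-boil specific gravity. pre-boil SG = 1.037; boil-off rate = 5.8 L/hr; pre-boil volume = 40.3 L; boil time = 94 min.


V_post = V_pre − rate·(t/60);  SG_post = 1 + (SG_pre−1)·V_pre/V_post
V_post = 40.3 − 5.8·(94/60) = 31.2133
SG_post = 1 + (1.037 − 1)·40.3/31.2133

1.0478


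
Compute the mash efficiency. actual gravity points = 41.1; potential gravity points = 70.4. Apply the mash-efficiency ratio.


efficiency = actual / potential × 100
efficiency = 41.1 / 70.4 × 100

58.3807 %


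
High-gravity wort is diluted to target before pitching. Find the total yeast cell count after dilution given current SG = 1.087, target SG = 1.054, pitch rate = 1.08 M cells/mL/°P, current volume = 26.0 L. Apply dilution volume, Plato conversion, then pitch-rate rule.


V_w = V·((SG_c−1)/(SG_t−1)−1);  °P = 259 − 259/SG_t;  cells = rate·(V+V_w)·°P
V_w = 26.0·((1.087−1)/(1.054−1)−1) = 15.8889
V_final = 26.0 + 15.8889 = 41.8889
°P = 259 − 259/1.054 = 13.2694
cells = 1.08·41.8889·13.2694

600.3099 billion cells


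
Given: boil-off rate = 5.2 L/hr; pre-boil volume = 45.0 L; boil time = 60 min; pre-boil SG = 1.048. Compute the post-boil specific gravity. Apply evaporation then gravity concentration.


V_post = V_pre − rate·(t/60);  SG_post = 1 + (SG_pre−1)·V_pre/V_post
V_post = 45.0 − 5.2·(60/60) = 39.8000
SG_post = 1 + (1.048 − 1)·45.0/39.8000

1.0543


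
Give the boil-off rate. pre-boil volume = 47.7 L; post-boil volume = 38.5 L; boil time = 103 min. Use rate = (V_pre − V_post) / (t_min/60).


rate = (47.7 − 38.5) / (103/60)

5.3592 L/hr


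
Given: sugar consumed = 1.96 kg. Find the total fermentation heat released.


Q = m_sugar · 590 kJ/kg
Q = 1.96 · 590

1156.4000 kJ


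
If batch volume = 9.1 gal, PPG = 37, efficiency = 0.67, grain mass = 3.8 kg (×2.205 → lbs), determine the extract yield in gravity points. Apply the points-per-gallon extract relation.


points = lbs × PPG × eff / vol
lbs = 3.8 × 2.205 = 8.3790
points = 8.3790 × 37 × 0.67 / 9.1

22.8259 points


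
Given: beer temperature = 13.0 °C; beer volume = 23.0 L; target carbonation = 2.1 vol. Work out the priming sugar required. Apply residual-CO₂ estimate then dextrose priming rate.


residual = 14.695·(0.01821 + 0.09011·e^(−0.04·T));  sugar = (target − residual)·4.0·V
residual = 14.695·(0.01821 + 0.09011·e^(−0.04·13.0)) = 1.0548
sugar = (2.1 − 1.0548)·4.0·23.0

96.1547 g


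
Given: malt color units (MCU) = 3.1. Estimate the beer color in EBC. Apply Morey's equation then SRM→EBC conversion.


SRM = 1.4922·MCU^0.6859;  EBC = SRM·1.97
SRM = 1.4922·3.1^0.6859 = 3.2423
EBC = 3.2423·1.97

6.3873 EBC


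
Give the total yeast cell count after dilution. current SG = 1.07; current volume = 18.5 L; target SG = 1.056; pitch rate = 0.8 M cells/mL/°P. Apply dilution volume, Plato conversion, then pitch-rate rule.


V_w = V·((SG_c−1)/(SG_t−1)−1);  °P = 259 − 259/SG_t;  cells = rate·(V+V_w)·°P
V_w = 18.5·((1.07−1)/(1.056−1)−1) = 4.6250
V_final = 18.5 + 4.6250 = 23.1250
°P = 259 − 259/1.056 = 13.7348
cells = 0.8·23.1250·13.7348

254.0947 billion cells


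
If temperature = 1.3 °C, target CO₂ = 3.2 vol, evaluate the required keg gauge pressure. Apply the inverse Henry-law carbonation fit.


psi = vols/(0.01821 + 0.09011·e^(−0.04·T)) − 14.695
psi = 3.2/(0.01821 + 0.09011·e^(−0.04·1.3)) − 14.695

16.1472 psi


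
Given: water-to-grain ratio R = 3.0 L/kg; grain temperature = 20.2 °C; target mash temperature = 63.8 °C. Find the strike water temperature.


T_strike = (0.41/R)·(T_mash − T_grain) + T_mash
T_strike = (0.41/3.0)·(63.8 − 20.2) + 63.8

69.7587 °C


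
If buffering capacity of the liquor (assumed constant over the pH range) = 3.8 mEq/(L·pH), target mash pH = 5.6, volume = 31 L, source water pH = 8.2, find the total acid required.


acid = buffering capacity · (pH_source − pH_target) · V
acid = 3.8 · (8.2 − 5.6) · 31

306.2800 mEq


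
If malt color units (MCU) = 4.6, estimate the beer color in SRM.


SRM = 1.4922 · MCU^0.6859
SRM = 1.4922 · 4.6^0.6859

4.2502 SRM


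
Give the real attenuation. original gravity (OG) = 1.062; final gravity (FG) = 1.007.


AA = (OG−FG)/(OG−1)·100;  RA = AA·0.8192
AA = (1.062 − 1.007)/(1.062 − 1)·100 = 88.7097
RA = 88.7097·0.8192

72.6710 %


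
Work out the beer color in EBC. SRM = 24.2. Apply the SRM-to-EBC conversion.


EBC = SRM · 1.97
EBC = 24.2 · 1.97

47.6740 EBC


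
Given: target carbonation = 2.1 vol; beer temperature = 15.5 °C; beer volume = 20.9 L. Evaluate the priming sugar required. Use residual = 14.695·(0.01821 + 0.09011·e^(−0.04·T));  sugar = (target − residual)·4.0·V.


residual = 14.695·(0.01821 + 0.09011·e^(−0.04·15.5)) = 0.9799
sugar = (2.1 − 0.9799)·4.0·20.9

93.6384 g


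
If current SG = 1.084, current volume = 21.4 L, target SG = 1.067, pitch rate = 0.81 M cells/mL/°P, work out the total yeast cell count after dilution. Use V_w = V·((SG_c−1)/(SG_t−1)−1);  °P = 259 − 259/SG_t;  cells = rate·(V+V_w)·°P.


V_w = 21.4·((1.084−1)/(1.067−1)−1) = 5.4299
V_final = 21.4 + 5.4299 = 26.8299
°P = 259 − 259/1.067 = 16.2634
cells = 0.81·26.8299·16.2634

353.4381 billion cells


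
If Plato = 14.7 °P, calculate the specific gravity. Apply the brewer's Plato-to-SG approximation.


SG = 259/(259 − P)
SG = 259/(259 − 14.7)

1.0602


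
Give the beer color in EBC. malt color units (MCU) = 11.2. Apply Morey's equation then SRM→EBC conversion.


SRM = 1.4922·MCU^0.6859;  EBC = SRM·1.97
SRM = 1.4922·11.2^0.6859 = 7.8250
EBC = 7.8250·1.97

15.4153 EBC


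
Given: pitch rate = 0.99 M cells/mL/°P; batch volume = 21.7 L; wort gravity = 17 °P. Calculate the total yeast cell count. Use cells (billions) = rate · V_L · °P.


cells = 0.99 · 21.7 · 17

365.2110 billion cells


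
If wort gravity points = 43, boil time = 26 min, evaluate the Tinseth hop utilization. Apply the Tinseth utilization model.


U = 1.65·0.000125^(GP/1000) · (1 − e^(−0.04·t))/4.15
bigness = 1.65·0.000125^(43/1000) = 1.1211
boil_factor = (1 − e^(−0.04·26))/4.15 = 0.1558
U = 1.1211 · 0.1558

0.1747


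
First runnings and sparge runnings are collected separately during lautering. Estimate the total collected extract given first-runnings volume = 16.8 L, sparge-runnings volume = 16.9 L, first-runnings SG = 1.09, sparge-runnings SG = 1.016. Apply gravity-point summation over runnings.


total = Σ (SG_i − 1)·1000·V_i
first = (1.09 − 1)·1000·16.8 = 1512.0000
sparge = (1.016 − 1)·1000·16.9 = 270.4000
total = 1512.0000 + 270.4000

1782.4000 gravity·L


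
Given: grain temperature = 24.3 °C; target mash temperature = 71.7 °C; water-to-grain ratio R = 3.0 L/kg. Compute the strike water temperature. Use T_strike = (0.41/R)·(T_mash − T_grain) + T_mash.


T_strike = (0.41/3.0)·(71.7 − 24.3) + 71.7

78.1780 °C


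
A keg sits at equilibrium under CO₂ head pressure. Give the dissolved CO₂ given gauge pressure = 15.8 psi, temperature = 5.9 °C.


vols = (P + 14.695)·(0.01821 + 0.09011·e^(−0.04·T))
vols = (15.8 + 14.695)·(0.01821 + 0.09011·e^(−0.04·5.9))

2.7256 volumes


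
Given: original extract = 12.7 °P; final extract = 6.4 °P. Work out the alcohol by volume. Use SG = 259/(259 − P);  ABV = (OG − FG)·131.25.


OG = 259/(259 − 12.7) = 1.0516
FG = 259/(259 − 6.4) = 1.0253
ABV = (1.0516 − 1.0253)·131.25

3.4422 % ABV


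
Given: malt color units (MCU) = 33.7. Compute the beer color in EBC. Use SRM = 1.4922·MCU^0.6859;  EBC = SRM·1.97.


SRM = 1.4922·33.7^0.6859 = 16.6582
EBC = 16.6582·1.97

32.8167 EBC


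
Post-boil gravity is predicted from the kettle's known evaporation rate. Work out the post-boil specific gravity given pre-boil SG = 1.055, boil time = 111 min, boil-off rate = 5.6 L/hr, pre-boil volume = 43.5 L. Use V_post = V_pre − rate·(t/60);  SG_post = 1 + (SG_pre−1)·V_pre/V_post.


V_post = 43.5 − 5.6·(111/60) = 33.1400
SG_post = 1 + (1.055 − 1)·43.5/33.1400

1.0722


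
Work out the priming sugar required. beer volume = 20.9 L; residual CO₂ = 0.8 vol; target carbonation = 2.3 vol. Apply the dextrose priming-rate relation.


sugar = (target − residual)·4.0·V
sugar = (2.3 − 0.8)·4.0·20.9

125.4000 g


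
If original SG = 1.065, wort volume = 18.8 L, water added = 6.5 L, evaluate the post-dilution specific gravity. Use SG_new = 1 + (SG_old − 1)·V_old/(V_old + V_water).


pts = (1.065 − 1)·1000·18.8/(18.8 + 6.5) = 48.3004
SG_new = 1 + 48.3004/1000

1.0483


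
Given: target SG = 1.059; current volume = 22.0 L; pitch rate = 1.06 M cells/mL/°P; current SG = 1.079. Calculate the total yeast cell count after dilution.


V_w = V·((SG_c−1)/(SG_t−1)−1);  °P = 259 − 259/SG_t;  cells = rate·(V+V_w)·°P
V_w = 22.0·((1.079−1)/(1.059−1)−1) = 7.4576
V_final = 22.0 + 7.4576 = 29.4576
°P = 259 − 259/1.059 = 14.4297
cells = 1.06·29.4576·14.4297

450.5671 billion cells


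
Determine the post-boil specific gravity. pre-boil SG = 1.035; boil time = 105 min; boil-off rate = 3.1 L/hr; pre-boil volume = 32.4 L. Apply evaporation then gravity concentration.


V_post = V_pre − rate·(t/60);  SG_post = 1 + (SG_pre−1)·V_pre/V_post
V_post = 32.4 − 3.1·(105/60) = 26.9750
SG_post = 1 + (1.035 − 1)·32.4/26.9750

1.0420


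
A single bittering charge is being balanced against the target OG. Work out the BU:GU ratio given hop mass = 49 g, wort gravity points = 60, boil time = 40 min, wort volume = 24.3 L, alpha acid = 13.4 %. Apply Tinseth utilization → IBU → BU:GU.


U = 1.65·0.000125^(GP/1000)·(1−e^(−0.04t))/4.15;  IBU = (α/100)·m·U·1000/V;  BU:GU = IBU/GP
U = 1.65·0.000125^(60/1000)·(1−e^(−0.04·40))/4.15 = 0.1851
IBU = (13.4/100)·49·0.1851·1000/24.3 = 50.0039
BU:GU = 50.0039/60

0.8334


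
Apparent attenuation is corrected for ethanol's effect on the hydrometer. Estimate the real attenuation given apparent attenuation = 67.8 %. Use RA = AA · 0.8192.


RA = 67.8 · 0.8192

55.5418 %


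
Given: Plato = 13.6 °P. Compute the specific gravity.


SG = 259/(259 − P)
SG = 259/(259 − 13.6)

1.0554


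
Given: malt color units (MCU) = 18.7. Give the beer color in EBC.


SRM = 1.4922·MCU^0.6859;  EBC = SRM·1.97
SRM = 1.4922·18.7^0.6859 = 11.1220
EBC = 11.1220·1.97

21.9104 EBC


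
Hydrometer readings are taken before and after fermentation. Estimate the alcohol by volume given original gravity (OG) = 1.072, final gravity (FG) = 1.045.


ABV = (OG − FG) · 131.25
ABV = (1.072 − 1.045) · 131.25

3.5438 % ABV


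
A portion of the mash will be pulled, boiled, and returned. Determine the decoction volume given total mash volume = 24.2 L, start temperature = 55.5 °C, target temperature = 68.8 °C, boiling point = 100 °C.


V_dec = V_total·(T_target − T_start)/(T_boil − T_start)
V_dec = 24.2·(68.8 − 55.5)/(100 − 55.5)

7.2328 L


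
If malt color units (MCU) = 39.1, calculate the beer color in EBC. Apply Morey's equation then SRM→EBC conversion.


SRM = 1.4922·MCU^0.6859;  EBC = SRM·1.97
SRM = 1.4922·39.1^0.6859 = 18.4460
EBC = 18.4460·1.97

36.3385 EBC


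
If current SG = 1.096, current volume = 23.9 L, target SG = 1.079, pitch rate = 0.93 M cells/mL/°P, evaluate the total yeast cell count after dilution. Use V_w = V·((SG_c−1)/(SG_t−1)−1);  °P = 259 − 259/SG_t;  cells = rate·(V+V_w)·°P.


V_w = 23.9·((1.096−1)/(1.079−1)−1) = 5.1430
V_final = 23.9 + 5.1430 = 29.0430
°P = 259 − 259/1.079 = 18.9629
cells = 0.93·29.0430·18.9629

512.1892 billion cells


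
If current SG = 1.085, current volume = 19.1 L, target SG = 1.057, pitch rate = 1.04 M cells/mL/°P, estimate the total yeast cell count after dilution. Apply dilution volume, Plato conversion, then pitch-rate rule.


V_w = V·((SG_c−1)/(SG_t−1)−1);  °P = 259 − 259/SG_t;  cells = rate·(V+V_w)·°P
V_w = 19.1·((1.085−1)/(1.057−1)−1) = 9.3825
V_final = 19.1 + 9.3825 = 28.4825
°P = 259 − 259/1.057 = 13.9669
cells = 1.04·28.4825·13.9669

413.7237 billion cells


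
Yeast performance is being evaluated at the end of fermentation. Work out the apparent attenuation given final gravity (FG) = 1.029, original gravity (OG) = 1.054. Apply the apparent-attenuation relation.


AA = (OG − FG)/(OG − 1) · 100
AA = (1.054 − 1.029)/(1.054 − 1) · 100

46.2963 %


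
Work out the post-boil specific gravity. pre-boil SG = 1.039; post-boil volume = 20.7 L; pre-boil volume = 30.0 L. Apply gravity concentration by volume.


SG_post = 1 + (SG_pre − 1)·V_pre/V_post
pts_pre = (1.039 − 1)·1000 = 39.0000
pts_post = 39.0000·30.0/20.7 = 56.5217
SG_post = 1 + 56.5217/1000

1.0565


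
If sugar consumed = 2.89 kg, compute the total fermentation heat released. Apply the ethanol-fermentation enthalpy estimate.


Q = m_sugar · 590 kJ/kg
Q = 2.89 · 590

1705.1000 kJ


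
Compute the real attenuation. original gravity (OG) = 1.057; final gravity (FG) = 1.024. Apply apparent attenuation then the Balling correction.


AA = (OG−FG)/(OG−1)·100;  RA = AA·0.8192
AA = (1.057 − 1.024)/(1.057 − 1)·100 = 57.8947
RA = 57.8947·0.8192

47.4274 %


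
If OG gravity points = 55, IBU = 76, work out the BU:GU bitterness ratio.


BU:GU = IBU / OG_points
BU:GU = 76 / 55

1.3818


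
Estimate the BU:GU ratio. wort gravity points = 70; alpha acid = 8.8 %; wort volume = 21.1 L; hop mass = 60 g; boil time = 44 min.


U = 1.65·0.000125^(GP/1000)·(1−e^(−0.04t))/4.15;  IBU = (α/100)·m·U·1000/V;  BU:GU = IBU/GP
U = 1.65·0.000125^(70/1000)·(1−e^(−0.04·44))/4.15 = 0.1755
IBU = (8.8/100)·60·0.1755·1000/21.1 = 43.9115
BU:GU = 43.9115/70

0.6273


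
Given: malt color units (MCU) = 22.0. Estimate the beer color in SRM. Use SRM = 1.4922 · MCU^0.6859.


SRM = 1.4922 · 22.0^0.6859

12.4335 SRM


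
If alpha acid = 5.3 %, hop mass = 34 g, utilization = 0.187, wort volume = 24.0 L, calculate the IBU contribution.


IBU = (α/100)·mass·U·1000 / V
IBU = (5.3/100)·34·0.187·1000 / 24.0

14.0406 IBU


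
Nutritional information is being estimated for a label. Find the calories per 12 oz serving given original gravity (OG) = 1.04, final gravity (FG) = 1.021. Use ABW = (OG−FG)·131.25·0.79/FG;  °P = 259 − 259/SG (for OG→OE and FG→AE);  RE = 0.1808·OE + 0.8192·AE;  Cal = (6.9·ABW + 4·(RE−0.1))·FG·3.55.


ABW = (1.04 − 1.021)·131.25·0.79/1.021 = 1.9295
OE = 259 − 259/1.04 = 9.9615 °P
AE = 259 − 259/1.021 = 5.3271 °P
RE = 0.1808·9.9615 + 0.8192·5.3271 = 6.1650 °P
Cal = (6.9·1.9295 + 4·(6.1650−0.1))·1.021·3.55

136.1887 kcal


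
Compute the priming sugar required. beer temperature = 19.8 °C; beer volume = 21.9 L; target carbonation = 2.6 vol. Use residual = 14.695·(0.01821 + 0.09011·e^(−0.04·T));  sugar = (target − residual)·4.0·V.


residual = 14.695·(0.01821 + 0.09011·e^(−0.04·19.8)) = 0.8674
sugar = (2.6 − 0.8674)·4.0·21.9

151.7792 g


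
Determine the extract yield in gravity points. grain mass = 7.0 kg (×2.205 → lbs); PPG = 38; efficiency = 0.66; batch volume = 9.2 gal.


points = lbs × PPG × eff / vol
lbs = 7.0 × 2.205 = 15.4350
points = 15.4350 × 38 × 0.66 / 9.2

42.0772 points


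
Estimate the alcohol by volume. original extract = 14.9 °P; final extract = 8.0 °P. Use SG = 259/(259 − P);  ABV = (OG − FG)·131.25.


OG = 259/(259 − 14.9) = 1.0610
FG = 259/(259 − 8.0) = 1.0319
ABV = (1.0610 − 1.0319)·131.25

3.8283 % ABV


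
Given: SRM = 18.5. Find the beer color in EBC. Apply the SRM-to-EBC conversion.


EBC = SRM · 1.97
EBC = 18.5 · 1.97

36.4450 EBC


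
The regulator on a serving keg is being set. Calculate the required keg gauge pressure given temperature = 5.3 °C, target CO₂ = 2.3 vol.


psi = vols/(0.01821 + 0.09011·e^(−0.04·T)) − 14.695
psi = 2.3/(0.01821 + 0.09011·e^(−0.04·5.3)) − 14.695

10.5504 psi


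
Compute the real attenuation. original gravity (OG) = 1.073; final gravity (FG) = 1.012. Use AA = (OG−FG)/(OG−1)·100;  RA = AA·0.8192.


AA = (1.073 − 1.012)/(1.073 − 1)·100 = 83.5616
RA = 83.5616·0.8192

68.4537 %


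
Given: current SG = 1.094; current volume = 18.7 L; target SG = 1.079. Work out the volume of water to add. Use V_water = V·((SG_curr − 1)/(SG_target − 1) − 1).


V_water = 18.7·((1.094 − 1)/(1.079 − 1) − 1)

3.5506 L


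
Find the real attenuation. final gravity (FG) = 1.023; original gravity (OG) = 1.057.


AA = (OG−FG)/(OG−1)·100;  RA = AA·0.8192
AA = (1.057 − 1.023)/(1.057 − 1)·100 = 59.6491
RA = 59.6491·0.8192

48.8646 %


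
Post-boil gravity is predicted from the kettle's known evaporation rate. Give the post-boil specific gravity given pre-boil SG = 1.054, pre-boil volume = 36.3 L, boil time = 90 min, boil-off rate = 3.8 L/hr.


V_post = V_pre − rate·(t/60);  SG_post = 1 + (SG_pre−1)·V_pre/V_post
V_post = 36.3 − 3.8·(90/60) = 30.6000
SG_post = 1 + (1.054 − 1)·36.3/30.6000

1.0641


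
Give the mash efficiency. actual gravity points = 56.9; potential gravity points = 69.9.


efficiency = actual / potential × 100
efficiency = 56.9 / 69.9 × 100

81.4020 %


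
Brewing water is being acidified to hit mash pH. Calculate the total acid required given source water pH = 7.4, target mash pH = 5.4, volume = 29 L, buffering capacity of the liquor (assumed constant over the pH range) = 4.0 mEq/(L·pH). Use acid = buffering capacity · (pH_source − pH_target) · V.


acid = 4.0 · (7.4 − 5.4) · 29

232.0000 mEq
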